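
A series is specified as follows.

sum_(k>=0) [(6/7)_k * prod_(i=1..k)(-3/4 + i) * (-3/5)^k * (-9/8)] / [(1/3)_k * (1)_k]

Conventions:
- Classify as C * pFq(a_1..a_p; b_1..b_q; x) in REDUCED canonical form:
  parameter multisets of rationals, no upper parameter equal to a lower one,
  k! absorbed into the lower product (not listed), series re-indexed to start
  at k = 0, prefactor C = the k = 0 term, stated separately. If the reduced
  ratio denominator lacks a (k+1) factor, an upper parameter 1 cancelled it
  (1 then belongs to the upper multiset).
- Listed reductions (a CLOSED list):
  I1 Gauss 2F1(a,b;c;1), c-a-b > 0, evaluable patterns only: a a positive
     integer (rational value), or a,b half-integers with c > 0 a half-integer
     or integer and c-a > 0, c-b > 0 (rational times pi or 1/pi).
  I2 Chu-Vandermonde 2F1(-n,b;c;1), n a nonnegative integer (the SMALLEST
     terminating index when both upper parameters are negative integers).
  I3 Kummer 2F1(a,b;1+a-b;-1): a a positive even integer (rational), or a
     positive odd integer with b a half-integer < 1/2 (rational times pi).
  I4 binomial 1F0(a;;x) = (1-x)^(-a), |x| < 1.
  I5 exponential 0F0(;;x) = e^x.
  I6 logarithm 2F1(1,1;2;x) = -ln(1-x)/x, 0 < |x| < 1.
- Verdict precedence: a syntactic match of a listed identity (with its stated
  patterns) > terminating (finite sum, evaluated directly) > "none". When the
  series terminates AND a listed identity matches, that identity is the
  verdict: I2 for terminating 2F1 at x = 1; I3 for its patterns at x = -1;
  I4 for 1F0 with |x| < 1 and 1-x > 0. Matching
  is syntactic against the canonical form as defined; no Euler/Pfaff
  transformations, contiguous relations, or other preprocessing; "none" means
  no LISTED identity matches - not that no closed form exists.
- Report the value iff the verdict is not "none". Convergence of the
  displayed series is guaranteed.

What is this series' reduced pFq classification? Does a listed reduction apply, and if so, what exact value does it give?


Structural cue: x = (-3/5) and (1)_k (C = -9/8, x = -3/5) is k! itself.
Step ratio: r(k) = (-3/5) * (k+1/4) (k+6/7) / [(k+1/3) (k+1)] - poly over poly, x = (-3/5) from leading terms; C = -9/8 at k = 0.

The series (x = -3/5) is 2F1: upper {1/4, 6/7}, lower {1/3}, prefactor -9/8. Verdict: no listed reduction: x = -3/5 and upper {1/4, 6/7} fail every I1-I6 pattern.


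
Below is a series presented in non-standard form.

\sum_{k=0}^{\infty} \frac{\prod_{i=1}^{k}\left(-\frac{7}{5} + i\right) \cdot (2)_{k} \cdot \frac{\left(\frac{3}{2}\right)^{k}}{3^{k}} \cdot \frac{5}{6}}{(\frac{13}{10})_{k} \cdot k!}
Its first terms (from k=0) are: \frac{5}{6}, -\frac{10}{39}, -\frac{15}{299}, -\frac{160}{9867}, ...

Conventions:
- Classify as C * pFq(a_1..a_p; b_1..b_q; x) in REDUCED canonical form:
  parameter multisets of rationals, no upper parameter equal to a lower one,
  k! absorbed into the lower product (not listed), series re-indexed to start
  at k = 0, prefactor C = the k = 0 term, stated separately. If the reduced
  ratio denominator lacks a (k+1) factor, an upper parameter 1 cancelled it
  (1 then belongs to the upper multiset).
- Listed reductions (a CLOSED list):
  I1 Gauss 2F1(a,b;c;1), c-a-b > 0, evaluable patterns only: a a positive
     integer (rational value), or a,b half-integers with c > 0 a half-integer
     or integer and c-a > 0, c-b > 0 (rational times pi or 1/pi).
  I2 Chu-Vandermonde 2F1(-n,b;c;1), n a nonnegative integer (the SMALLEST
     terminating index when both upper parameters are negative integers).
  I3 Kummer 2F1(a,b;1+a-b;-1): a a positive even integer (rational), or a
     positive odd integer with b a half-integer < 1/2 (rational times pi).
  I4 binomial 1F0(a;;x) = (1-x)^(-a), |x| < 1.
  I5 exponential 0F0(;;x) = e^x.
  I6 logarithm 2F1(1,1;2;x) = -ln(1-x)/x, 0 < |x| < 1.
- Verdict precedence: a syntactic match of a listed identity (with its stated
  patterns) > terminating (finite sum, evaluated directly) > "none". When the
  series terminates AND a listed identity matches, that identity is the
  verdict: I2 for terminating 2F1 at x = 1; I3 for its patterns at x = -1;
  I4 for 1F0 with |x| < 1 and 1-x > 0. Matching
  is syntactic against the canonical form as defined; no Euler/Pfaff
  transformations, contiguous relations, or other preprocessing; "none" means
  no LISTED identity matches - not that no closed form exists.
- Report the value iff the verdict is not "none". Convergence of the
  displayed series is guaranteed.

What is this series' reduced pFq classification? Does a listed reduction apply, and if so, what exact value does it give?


At argument \frac{1}{2}: a 2F1 with upper {-\frac{2}{5}, 2}, lower {\frac{13}{10}}, scaled by C = \frac{5}{6}. Verdict: none. Every listed pattern misses the 2F1 form at \frac{1}{2}, upper {-\frac{2}{5}, 2}.

First insight: t_0 = \frac{5}{6} here, and the two k-th powers (C = 5/6, x = 1/2) combine into one argument.
Ratio: r(k) = \frac{1}{2} * (k-\frac{2}{5}) (k+2) / [(k+\frac{13}{10}) (k+1)] - rational in k. x = \frac{1}{2}; t_0 = \frac{5}{6}; negate the roots.


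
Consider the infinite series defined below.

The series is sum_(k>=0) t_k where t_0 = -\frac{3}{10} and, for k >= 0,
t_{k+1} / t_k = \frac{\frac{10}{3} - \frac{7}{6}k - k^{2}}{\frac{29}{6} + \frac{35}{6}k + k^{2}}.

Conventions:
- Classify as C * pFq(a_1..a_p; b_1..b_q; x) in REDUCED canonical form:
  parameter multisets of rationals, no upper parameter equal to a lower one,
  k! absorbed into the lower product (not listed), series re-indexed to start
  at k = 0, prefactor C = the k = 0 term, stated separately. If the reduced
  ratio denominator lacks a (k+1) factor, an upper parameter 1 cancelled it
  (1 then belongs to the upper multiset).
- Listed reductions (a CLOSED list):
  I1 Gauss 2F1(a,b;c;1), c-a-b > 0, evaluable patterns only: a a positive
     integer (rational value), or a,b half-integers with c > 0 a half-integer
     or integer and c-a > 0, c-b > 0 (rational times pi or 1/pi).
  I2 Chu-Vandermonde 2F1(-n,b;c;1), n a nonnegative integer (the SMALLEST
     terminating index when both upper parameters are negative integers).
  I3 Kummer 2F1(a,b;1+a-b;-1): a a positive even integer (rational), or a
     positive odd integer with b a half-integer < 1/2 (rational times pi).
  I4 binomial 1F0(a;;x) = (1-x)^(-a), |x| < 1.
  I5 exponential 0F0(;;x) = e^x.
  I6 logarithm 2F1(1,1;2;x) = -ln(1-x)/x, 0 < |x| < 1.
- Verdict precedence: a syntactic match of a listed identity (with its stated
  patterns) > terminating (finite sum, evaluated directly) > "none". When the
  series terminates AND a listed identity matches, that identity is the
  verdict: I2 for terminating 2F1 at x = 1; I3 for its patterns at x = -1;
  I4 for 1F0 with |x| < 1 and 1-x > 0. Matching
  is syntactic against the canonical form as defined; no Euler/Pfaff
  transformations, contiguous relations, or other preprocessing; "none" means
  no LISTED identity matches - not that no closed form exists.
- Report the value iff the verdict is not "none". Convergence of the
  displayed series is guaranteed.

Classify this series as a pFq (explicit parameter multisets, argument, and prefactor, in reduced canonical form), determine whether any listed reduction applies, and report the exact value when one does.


Structural cue: t_0 = -\frac{3}{10} here, and roots of the ratio polynomials (C = -3/10, x = -1) are the negated parameters.
Consecutive-term ratio: r(k) = -1 * (k-\frac{4}{3}) (k+\frac{5}{2}) / [(k+\frac{29}{6}) (k+1)] - rational in k, leading ratio -1; with t_0 = -\frac{3}{10}, classification follows.

Canonical form: C = -\frac{3}{10} times 2F1 with upper {-\frac{4}{3}, \frac{5}{2}}, lower {\frac{29}{6}}, x = -1. Verdict: none (x = -1): each listed identity misses the multisets {-\frac{4}{3}, \frac{5}{2}} ; {\frac{29}{6}}.


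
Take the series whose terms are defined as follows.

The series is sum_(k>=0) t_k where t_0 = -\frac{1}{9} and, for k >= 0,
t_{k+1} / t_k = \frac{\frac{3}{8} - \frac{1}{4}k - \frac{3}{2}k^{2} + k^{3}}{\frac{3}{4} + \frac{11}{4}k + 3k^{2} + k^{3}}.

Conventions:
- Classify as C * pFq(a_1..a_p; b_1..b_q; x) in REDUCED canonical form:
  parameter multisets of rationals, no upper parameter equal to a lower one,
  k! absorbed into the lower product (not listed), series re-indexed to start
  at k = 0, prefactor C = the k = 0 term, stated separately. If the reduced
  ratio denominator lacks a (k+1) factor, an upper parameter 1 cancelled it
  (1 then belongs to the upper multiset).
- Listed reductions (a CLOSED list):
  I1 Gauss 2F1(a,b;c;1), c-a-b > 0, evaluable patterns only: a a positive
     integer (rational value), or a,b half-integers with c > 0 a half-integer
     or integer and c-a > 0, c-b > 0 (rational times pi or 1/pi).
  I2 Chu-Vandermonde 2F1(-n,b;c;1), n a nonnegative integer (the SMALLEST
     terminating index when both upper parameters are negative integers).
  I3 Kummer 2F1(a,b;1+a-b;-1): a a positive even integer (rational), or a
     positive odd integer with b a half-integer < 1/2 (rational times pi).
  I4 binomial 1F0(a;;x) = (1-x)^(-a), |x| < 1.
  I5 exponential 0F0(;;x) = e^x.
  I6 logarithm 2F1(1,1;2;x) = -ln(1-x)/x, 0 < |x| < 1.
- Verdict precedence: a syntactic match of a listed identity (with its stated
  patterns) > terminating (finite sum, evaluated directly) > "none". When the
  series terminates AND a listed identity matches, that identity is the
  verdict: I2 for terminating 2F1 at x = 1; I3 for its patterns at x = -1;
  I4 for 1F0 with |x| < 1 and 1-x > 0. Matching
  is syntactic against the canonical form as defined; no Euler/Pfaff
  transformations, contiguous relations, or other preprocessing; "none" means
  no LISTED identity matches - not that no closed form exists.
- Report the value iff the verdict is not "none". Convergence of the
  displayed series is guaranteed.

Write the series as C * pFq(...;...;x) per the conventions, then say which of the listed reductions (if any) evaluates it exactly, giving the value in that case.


Reduced: x = 1, 2F1, upper = {-\frac{3}{2}, -\frac{1}{2}}, lower = {\frac{3}{2}}, C = -\frac{1}{9}. Verdict: Gauss's theorem I1 (half-integer case) applies (x = 1; upper {-\frac{3}{2}, -\frac{1}{2}} half-integers, c = \frac{3}{2} in the evaluable pattern). Sum: \left(-\frac{5}{96}\right) \cdot \pi.

Key observation: x = 1 and roots of the ratio polynomials (prefactor -1/9) are the negated parameters.
Step ratio: r(k) = 1 * (k-\frac{3}{2}) (k-\frac{1}{2}) / [(k+\frac{3}{2}) (k+1)] - poly over poly, x = 1 from leading terms; C = -\frac{1}{9} at k = 0.


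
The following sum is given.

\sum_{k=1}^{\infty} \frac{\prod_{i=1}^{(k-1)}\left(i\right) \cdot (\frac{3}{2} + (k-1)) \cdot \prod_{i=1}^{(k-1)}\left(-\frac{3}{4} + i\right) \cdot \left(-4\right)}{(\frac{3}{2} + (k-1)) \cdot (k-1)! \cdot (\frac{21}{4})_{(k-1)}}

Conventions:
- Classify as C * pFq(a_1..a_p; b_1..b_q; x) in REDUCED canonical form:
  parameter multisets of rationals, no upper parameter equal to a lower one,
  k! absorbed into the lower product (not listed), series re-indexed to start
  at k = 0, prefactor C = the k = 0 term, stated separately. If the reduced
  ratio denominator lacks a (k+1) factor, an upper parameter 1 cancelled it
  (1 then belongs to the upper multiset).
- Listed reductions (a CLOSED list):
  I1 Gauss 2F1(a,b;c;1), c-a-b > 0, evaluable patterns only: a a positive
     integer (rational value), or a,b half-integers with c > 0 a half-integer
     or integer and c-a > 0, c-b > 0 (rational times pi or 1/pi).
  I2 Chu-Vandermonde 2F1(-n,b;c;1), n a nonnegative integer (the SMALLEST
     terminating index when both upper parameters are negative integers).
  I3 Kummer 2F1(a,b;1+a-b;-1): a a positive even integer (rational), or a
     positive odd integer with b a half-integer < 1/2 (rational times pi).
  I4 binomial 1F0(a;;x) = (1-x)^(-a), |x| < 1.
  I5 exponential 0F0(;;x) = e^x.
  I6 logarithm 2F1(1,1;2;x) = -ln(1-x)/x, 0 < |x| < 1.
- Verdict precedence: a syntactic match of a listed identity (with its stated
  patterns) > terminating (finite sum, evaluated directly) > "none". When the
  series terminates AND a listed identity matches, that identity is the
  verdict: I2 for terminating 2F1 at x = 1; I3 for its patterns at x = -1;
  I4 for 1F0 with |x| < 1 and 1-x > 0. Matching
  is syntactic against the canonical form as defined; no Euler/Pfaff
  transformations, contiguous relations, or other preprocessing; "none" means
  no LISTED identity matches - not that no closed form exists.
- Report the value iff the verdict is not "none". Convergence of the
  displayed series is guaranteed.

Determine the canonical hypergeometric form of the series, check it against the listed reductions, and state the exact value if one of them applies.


This is -4 * 2F1(\frac{1}{4}, 1; \frac{21}{4}; 1) in reduced canonical form. Verdict: this is Gauss (I1, integer-parameter pattern) (x = 1: the Gamma ratio telescopes since c-a-b = 4 > 0 and a = 1 in Z>0). Sum: -\frac{17}{4}.

Key step: with t_0 = -4, the running product (C = -4) telescopes to a rising factorial.
Consecutive-term ratio: r(k) = 1 * (k+\frac{1}{4}) (k+1) / [(k+\frac{21}{4}) (k+1)] ; factor over Q: parameters, x = 1, and C = -4.


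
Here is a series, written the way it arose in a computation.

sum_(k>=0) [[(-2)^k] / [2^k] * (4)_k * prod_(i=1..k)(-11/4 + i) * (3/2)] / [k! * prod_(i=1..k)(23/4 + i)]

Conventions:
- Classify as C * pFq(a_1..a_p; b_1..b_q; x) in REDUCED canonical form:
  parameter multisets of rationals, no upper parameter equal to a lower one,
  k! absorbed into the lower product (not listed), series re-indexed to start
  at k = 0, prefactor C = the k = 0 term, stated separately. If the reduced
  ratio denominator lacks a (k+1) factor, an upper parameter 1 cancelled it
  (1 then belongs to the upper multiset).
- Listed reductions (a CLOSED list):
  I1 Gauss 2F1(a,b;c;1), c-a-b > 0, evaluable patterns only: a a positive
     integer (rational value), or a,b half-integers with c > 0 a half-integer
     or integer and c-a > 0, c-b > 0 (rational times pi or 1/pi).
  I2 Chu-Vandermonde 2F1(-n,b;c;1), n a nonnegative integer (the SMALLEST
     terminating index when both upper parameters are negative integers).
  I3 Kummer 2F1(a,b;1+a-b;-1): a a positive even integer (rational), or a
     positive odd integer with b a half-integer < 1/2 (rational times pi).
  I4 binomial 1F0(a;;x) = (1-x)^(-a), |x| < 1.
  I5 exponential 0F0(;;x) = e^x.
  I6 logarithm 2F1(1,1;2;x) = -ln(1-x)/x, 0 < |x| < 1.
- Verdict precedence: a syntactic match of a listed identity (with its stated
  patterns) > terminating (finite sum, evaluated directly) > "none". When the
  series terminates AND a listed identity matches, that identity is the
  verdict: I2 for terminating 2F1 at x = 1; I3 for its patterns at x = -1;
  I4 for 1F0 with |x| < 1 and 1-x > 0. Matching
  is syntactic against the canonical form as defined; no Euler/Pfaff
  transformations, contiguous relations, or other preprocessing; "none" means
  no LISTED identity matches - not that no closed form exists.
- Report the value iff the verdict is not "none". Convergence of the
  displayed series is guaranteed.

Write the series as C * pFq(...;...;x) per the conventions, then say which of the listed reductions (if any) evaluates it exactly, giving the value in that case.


At argument -1: a 2F1 with upper {-7/4, 4}, lower {27/4}, scaled by C = 3/2. Verdict: the Kummer evaluation I3 fires (x = -1; c = 27/4 equals 1+a-b for upper {-7/4, 4}: listed pattern). Its exact value is 437/128.

Key step: t_0 being 3/2, the two k-th powers (C = 3/2) combine into one argument.
Ratio: r(k) = (-1) * (k-7/4) (k+4) / [(k+27/4) (k+1)] ; factor over Q: parameters, x = (-1), and C = 3/2.


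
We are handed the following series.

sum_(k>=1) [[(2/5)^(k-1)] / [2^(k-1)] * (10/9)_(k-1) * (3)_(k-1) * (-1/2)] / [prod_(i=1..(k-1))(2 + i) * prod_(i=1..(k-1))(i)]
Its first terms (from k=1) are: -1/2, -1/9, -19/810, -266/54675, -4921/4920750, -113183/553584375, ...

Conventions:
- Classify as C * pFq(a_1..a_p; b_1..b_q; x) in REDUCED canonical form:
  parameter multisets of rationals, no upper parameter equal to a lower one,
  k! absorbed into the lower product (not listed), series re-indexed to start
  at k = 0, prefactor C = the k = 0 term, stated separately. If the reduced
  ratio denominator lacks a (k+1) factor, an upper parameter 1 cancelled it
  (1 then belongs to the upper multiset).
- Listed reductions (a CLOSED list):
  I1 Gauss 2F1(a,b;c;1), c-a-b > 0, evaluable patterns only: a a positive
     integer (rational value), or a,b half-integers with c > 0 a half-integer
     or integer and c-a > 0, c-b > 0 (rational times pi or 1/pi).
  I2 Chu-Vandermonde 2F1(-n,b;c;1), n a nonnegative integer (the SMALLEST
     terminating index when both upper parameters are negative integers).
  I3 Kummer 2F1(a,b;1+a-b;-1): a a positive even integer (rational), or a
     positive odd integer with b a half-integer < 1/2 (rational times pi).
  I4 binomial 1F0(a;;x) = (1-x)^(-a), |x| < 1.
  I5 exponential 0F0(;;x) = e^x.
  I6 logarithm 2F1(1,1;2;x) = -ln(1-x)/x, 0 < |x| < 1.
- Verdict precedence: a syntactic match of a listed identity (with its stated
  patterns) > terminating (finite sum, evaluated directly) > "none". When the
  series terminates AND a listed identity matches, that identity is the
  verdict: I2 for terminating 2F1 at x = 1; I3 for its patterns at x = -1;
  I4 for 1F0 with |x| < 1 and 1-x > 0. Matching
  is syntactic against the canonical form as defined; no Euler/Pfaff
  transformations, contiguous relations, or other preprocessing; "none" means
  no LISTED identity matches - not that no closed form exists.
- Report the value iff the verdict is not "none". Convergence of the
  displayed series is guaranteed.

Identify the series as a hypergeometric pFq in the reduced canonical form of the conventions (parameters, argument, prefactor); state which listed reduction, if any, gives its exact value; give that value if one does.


Classification (C = -1/2): 1F0 with upper {10/9}, lower {-}, argument x = 1/5. Verdict: the binomial series (I4) applies (the 1F0 binomial series: exponent -10/9, x = 1/5). Sum: (-1/2) * (4/5)^(-10/9).

Key observation: with t_0 = -1/2, the two k-th powers (C = -1/2, x = 1/5) combine into one argument.
Term ratio: r(k) = (1/5) * (k+10/9) / [(k+1)] ; factor over Q: parameters, x = (1/5), and C = -1/2.


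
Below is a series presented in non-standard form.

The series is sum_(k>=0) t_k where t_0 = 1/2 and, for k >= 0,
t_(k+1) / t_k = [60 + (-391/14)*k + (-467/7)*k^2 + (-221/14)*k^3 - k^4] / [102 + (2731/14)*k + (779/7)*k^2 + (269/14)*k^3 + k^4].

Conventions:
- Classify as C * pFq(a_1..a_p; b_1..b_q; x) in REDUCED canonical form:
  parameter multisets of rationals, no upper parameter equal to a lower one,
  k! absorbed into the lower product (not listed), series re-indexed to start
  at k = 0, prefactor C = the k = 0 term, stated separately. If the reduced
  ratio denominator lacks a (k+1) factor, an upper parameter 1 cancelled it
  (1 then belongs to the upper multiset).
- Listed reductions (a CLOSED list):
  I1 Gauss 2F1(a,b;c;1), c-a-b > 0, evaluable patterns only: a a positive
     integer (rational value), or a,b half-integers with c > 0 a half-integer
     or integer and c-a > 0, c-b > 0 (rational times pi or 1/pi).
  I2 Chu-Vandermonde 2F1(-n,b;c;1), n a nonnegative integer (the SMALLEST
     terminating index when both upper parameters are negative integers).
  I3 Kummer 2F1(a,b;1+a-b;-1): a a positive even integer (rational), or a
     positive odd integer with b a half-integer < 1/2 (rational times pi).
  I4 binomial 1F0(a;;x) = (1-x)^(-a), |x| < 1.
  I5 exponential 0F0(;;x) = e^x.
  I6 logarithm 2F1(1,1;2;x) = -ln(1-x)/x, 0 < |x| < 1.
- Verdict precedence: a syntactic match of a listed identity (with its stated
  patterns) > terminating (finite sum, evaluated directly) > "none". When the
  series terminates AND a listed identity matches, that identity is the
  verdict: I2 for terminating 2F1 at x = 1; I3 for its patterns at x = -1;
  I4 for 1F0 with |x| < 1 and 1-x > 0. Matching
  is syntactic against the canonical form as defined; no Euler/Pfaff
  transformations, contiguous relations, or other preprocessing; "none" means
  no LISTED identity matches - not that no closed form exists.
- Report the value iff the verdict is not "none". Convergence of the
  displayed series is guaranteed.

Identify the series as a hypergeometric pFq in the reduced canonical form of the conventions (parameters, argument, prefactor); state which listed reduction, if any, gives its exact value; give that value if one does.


With C = 1/2: the canonical form is 2F1(-5/7, 8; 68/7; -1). Verdict at x = -1: Kummer's theorem (I3) matches (x = -1; c = 68/7 equals 1+a-b for upper {-5/7, 8}: listed pattern). Its exact value is 25803/33614.

Key step: with t_0 = 1/2, the parameter 7 appears in both the upper and lower lists and cancels (alongside the other common factor).
Term ratio: r(k) = (-1) * (k-5/7) (k+8) / [(k+68/7) (k+1)] - rational in k, leading ratio (-1); with t_0 = 1/2, classification follows.


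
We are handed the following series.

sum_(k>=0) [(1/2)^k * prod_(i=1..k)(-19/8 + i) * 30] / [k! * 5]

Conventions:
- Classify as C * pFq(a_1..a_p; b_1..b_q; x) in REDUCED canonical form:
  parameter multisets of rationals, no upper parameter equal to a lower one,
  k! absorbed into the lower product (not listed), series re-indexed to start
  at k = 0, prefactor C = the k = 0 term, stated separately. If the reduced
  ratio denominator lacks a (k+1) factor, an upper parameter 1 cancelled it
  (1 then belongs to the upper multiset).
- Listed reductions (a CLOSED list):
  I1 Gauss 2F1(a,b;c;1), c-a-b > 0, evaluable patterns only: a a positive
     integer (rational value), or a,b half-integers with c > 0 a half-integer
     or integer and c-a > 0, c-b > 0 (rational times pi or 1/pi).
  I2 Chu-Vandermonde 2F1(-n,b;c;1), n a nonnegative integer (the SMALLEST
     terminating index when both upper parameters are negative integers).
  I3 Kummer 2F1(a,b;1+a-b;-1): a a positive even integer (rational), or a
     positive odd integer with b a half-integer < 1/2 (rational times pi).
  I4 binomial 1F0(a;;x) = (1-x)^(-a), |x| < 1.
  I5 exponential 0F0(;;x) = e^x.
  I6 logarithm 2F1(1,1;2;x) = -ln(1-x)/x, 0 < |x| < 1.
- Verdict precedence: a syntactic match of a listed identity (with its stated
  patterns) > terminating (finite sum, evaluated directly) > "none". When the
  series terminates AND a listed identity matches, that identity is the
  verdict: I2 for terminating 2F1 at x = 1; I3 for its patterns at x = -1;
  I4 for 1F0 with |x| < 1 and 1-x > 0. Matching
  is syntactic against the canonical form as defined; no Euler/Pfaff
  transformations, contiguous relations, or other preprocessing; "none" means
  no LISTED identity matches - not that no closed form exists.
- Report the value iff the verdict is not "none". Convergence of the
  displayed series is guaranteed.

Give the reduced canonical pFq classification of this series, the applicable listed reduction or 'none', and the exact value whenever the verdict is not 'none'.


Key step: t_0 = 6 here, and the running product (C = 6) telescopes to a rising factorial.
Consecutive-term ratio: r(k) = (1/2) * (k-11/8) / [(k+1)] - rational in k. x = (1/2); t_0 = 6; negate the roots.

With C = 6: the canonical form is 1F0(-11/8; -; 1/2). Verdict at x = 1/2: the binomial series (I4) matches (the 1F0 binomial series: exponent 11/8, x = 1/2). Exact value: 6 * (1/2)^(11/8).


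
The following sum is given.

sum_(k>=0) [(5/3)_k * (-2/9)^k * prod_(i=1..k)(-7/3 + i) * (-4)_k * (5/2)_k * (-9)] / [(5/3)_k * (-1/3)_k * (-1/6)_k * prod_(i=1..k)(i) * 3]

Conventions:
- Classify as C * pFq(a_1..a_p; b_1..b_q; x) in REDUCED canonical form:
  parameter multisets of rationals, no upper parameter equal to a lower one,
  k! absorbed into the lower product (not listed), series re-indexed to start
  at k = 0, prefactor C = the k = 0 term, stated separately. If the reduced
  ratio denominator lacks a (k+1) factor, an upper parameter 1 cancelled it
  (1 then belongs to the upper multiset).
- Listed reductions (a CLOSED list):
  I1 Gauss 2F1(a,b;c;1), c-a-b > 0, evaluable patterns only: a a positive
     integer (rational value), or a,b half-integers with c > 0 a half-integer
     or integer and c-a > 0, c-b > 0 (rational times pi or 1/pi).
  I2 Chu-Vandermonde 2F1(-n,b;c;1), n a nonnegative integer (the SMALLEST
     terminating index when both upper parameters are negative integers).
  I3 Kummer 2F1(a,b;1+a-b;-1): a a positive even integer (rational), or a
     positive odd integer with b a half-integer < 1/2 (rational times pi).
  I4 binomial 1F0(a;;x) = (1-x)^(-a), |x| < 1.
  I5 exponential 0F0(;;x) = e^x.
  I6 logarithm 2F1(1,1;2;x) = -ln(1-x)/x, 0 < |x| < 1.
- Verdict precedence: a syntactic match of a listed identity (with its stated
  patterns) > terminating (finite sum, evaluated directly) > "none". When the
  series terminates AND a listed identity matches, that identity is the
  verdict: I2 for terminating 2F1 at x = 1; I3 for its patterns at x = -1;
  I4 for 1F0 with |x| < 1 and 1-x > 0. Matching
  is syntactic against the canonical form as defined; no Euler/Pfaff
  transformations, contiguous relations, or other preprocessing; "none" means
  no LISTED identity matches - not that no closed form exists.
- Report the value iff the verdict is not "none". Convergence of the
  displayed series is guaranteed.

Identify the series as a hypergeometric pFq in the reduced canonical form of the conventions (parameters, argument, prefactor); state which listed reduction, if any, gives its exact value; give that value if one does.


Key step: t_0 being -3, the parameter 5/3 appears in both the upper and lower lists and cancels.
Ratio: r(k) = (-2/9) * (k-4) (k-4/3) (k+5/2) / [(k-1/3) (k-1/6) (k+1)] - rational in k, leading ratio (-2/9); with t_0 = -3, classification follows.

The series (x = -2/9) is 3F2: upper {-4, -4/3, 5/2}, lower {-1/3, -1/6}, prefactor -3. Verdict: terminating at k = 4: the factor (-4)_k kills every later term; summing the 5 survivors is exact. Value: 77449/2805.


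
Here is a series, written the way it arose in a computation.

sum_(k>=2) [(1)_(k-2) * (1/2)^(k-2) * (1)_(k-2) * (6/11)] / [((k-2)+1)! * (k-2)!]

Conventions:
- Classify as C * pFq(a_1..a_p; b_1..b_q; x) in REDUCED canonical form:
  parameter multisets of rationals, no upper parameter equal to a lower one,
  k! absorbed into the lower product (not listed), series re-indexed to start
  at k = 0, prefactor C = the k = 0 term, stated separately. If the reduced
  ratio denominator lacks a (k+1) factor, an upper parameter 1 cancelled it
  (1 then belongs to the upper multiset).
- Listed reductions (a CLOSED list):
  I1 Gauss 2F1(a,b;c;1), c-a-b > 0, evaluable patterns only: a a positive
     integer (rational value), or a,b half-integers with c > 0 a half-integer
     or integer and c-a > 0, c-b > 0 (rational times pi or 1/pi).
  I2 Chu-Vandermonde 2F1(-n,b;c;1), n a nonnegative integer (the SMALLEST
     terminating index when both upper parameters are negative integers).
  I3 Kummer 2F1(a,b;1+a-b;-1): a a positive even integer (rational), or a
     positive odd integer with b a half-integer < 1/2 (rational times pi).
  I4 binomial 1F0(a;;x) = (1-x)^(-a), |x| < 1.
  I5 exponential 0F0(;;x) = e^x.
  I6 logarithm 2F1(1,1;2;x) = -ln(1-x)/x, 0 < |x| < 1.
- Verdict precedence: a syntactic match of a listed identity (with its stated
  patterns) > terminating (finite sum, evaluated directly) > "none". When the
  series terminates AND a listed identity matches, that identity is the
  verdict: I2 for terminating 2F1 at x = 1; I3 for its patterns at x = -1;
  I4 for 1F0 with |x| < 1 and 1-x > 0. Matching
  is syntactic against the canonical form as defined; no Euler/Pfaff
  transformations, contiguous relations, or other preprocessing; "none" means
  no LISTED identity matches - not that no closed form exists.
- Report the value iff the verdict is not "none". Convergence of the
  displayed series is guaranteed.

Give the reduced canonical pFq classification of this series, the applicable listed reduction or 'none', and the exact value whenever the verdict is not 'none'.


Key step: x = (1/2) and the denominator's factorial ratio (prefactor 6/11) is a lower Pochhammer.
Term ratio: r(k) = (1/2) * (k+1) (k+1) / [(k+2) (k+1)] - poly over poly, x = (1/2) from leading terms; C = 6/11 at k = 0.

Reduced: x = 1/2, 2F1, upper = {1, 1}, lower = {2}, C = 6/11. Verdict: the I6 logarithm reduction applies (the logarithm: parameters (1,1;2), x = 1/2). Value: (-12/11) * ln(1/2).


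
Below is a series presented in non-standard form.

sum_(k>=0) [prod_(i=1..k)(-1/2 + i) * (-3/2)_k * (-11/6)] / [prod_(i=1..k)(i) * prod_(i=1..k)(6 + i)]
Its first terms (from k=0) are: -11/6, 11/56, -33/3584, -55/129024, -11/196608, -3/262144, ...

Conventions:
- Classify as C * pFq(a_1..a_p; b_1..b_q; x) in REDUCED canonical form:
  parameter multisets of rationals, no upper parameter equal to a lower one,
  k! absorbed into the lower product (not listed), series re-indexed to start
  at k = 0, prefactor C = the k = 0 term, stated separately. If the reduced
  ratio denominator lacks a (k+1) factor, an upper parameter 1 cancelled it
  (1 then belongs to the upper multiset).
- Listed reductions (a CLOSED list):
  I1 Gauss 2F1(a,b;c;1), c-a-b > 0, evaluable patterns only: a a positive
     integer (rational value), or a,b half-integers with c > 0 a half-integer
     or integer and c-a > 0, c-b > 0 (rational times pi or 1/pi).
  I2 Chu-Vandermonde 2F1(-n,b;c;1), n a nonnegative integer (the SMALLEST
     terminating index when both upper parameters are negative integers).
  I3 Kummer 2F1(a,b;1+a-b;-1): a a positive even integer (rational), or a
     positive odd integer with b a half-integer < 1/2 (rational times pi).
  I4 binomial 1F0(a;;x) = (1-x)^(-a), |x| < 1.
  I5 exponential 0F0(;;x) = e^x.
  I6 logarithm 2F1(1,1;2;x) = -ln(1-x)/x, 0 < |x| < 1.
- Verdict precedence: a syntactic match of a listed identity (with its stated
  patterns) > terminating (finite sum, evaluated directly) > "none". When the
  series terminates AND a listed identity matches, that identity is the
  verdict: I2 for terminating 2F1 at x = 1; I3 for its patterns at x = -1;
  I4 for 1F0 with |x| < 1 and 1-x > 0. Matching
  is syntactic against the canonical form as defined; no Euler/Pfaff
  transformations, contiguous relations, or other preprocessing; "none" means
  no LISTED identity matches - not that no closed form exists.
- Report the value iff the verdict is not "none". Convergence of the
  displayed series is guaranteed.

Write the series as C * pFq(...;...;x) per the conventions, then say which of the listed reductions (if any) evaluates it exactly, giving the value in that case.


This is -11/6 * 2F1(-3/2, 1/2; 7; 1) in reduced canonical form. Verdict: this is Gauss's theorem I1 (half-integer case) (x = 1; upper {-3/2, 1/2} half-integers, c = 7 in the evaluable pattern). Exact value: (-2097152/405405) / pi.

First insight: from the first term -11/6: the lower running product (C = -11/6) is a rising factorial.
Consecutive-term ratio: r(k) = 1 * (k-3/2) (k+1/2) / [(k+7) (k+1)] - rational in k. x = 1; t_0 = -11/6; negate the roots.


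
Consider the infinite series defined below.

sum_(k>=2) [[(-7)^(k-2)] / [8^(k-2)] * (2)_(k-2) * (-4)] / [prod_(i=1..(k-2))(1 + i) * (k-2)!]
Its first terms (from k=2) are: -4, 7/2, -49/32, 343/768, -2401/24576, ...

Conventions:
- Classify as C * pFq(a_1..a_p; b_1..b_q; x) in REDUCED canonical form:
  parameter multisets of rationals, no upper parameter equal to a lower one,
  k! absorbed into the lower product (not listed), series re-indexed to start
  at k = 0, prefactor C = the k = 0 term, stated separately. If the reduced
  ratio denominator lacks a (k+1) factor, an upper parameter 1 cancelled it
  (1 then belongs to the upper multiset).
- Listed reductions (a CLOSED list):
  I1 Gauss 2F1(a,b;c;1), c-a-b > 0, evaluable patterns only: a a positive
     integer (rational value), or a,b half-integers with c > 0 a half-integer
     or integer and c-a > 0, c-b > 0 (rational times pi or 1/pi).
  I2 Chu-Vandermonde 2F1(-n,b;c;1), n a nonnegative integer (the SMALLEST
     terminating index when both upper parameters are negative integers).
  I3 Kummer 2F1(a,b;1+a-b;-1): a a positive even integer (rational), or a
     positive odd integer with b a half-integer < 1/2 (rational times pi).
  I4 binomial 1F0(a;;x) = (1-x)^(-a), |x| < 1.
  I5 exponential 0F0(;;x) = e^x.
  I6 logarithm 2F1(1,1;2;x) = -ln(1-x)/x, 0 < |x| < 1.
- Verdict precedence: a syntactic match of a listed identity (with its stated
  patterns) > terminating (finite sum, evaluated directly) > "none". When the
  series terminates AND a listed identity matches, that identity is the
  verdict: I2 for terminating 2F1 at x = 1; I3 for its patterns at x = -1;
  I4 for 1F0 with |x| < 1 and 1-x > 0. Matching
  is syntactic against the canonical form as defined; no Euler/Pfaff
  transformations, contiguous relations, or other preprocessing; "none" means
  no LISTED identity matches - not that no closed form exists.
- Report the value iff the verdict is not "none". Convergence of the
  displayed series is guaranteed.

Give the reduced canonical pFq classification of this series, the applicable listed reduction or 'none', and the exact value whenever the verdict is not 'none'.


x = -7/8 here; the reduced form reads 0F0, upper {-}, lower {-}, C = -4. Verdict: exponential (I5) applies (the 0F0 exponential series at x = -7/8). Value: (-4) * e^(-7/8).

Key step: x = (-7/8) and the lower running product (C = -4) is a rising factorial.
Consecutive-term ratio: r(k) = (-7/8) * 1 / [(k+1)] - rational in k, leading ratio (-7/8); with t_0 = -4, classification follows.


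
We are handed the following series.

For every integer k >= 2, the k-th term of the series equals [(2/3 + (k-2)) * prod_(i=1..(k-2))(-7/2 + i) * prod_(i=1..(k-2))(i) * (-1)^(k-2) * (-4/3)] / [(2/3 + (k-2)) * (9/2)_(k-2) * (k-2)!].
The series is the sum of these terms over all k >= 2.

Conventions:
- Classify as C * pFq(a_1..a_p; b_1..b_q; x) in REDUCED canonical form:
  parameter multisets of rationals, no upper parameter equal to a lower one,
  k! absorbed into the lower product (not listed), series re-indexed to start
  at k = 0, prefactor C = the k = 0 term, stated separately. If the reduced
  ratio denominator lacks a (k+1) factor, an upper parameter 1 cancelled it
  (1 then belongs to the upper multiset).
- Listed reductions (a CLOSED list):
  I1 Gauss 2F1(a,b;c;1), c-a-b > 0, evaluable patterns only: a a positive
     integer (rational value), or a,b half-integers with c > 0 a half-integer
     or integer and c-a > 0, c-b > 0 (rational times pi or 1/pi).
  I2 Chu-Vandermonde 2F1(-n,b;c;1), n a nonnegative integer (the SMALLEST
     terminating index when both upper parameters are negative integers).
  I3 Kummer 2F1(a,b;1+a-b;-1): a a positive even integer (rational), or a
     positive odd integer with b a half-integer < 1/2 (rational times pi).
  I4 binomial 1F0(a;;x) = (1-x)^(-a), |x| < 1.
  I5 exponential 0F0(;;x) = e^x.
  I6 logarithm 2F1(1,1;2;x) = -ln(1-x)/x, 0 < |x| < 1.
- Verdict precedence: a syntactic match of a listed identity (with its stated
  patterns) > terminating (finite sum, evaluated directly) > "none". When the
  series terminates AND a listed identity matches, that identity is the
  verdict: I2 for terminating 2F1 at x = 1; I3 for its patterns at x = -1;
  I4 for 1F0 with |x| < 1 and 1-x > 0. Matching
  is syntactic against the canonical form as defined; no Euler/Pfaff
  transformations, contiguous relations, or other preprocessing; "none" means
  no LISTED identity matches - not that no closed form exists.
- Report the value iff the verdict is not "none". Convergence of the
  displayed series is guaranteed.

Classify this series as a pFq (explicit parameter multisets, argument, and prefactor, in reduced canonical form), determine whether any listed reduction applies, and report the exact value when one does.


This is -4/3 * 2F1(-5/2, 1; 9/2; -1) in reduced canonical form. Verdict: this is the Kummer evaluation I3 (x = -1; c = 9/2 equals 1+a-b for upper {-5/2, 1}: listed pattern). Value: (-35/48) * pi.

The tell: from the first term -4/3: the running product (C = -4/3, x = -1) telescopes to a rising factorial.
Step ratio: r(k) = (-1) * (k-5/2) (k+1) / [(k+9/2) (k+1)] - rational in k. x = (-1); t_0 = -4/3; negate the roots.


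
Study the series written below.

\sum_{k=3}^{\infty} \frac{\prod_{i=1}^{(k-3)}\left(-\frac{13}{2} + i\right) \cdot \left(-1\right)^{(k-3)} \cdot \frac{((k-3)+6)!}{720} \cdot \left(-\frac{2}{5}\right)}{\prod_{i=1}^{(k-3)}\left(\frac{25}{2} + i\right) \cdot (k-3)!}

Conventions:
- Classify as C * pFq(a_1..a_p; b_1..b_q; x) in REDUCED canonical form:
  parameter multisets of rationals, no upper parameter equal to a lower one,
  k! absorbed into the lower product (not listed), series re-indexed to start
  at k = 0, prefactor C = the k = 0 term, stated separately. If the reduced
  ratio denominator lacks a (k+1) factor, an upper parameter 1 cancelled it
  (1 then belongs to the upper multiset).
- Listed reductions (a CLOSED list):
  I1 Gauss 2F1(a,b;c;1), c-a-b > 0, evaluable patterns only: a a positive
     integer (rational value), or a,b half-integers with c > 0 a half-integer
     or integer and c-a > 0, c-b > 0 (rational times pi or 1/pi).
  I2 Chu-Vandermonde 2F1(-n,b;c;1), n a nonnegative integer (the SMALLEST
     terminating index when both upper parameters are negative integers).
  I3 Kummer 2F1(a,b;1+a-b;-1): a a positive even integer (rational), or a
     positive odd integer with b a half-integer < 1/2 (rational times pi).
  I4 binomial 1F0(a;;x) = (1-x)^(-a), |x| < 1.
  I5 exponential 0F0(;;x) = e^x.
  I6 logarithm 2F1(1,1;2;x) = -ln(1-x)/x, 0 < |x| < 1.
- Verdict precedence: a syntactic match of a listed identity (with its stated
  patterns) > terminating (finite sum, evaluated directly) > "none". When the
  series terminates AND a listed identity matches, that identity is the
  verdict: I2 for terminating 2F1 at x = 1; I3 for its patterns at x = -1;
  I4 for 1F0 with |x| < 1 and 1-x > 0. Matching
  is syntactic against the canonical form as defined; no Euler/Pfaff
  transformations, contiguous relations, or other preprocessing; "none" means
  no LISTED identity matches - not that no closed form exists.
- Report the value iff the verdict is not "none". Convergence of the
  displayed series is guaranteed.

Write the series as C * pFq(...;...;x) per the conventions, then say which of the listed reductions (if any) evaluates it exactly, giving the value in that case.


At argument -1: a 2F1 with upper {-\frac{11}{2}, 7}, lower {\frac{27}{2}}, scaled by C = -\frac{2}{5}. Verdict: the Kummer evaluation I3 applies (x = -1; c = \frac{27}{2} equals 1+a-b for upper {-\frac{11}{2}, 7}: listed pattern). Value: \left(-\frac{185910725}{134217728}\right) \cdot \pi.

First insight: t_0 being -\frac{2}{5}, the running product (C = -2/5, x = -1) telescopes to a rising factorial.
Consecutive-term ratio: r(k) = -1 * (k-\frac{11}{2}) (k+7) / [(k+\frac{27}{2}) (k+1)] - rational in k. x = -1; t_0 = -\frac{2}{5}; negate the roots.


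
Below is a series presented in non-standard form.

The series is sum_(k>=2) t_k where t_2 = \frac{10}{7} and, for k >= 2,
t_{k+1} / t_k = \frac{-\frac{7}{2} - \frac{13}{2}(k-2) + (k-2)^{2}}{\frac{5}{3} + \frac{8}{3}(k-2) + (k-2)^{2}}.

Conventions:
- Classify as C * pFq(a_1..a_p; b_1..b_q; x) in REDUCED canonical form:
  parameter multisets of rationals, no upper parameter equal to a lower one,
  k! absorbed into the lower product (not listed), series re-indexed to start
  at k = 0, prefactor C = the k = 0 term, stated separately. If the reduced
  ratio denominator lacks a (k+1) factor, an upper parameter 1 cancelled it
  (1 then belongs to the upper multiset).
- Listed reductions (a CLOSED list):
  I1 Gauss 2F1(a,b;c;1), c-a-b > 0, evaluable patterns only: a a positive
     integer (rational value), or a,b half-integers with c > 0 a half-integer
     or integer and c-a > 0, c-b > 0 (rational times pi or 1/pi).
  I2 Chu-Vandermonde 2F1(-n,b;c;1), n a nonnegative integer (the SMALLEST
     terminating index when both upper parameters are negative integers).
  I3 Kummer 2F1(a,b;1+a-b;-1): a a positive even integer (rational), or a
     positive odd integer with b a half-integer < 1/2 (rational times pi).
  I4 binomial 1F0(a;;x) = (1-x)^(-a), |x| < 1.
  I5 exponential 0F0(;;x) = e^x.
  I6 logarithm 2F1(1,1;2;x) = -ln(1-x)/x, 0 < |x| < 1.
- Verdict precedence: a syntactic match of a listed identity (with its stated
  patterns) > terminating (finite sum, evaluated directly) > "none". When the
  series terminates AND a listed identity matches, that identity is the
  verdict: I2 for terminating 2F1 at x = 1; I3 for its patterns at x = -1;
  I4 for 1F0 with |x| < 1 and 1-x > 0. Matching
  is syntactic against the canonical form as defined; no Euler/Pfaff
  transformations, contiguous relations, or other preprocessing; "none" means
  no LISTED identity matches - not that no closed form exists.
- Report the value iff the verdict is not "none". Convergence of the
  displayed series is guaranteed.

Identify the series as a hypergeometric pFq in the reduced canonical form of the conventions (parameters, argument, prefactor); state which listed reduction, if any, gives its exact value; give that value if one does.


Key step: x = 1 and the expanded ratio factors over Q; C = 10/7, x = 1, roots give parameters.
Consecutive-term ratio: r(k) = 1 * (k-7) (k+\frac{1}{2}) / [(k+\frac{5}{3}) (k+1)] ; factor over Q: parameters, x = 1, and C = \frac{10}{7}.

At argument 1: a 2F1 with upper {-7, \frac{1}{2}}, lower {\frac{5}{3}}, scaled by C = \frac{10}{7}. Verdict: Vandermonde's identity (I2) fires (terminating 2F1 at x = 1 with n = 7, b = 1/2, c = \frac{5}{3}). Exact value: \frac{60911435}{123318272}.
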